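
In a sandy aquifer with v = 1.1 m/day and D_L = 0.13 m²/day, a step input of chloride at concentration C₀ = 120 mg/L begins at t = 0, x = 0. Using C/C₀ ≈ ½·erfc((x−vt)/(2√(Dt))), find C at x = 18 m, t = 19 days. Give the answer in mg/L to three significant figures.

108 mg/L

For a continuous step input, C/C₀ ≈ ½·erfc((x−vt)/(2√(Dt))).
vt = 1.1 × 19 = 20.9 m and 2√(Dt) = 2√(0.13 × 19) = 3.143 m.
Argument (x−vt)/(2√(Dt)) = (18 − 20.9)/3.143 = -0.9227; ½·erfc(-0.9227) = 0.9040.
C = 120 × 0.9040 = 108 mg/L.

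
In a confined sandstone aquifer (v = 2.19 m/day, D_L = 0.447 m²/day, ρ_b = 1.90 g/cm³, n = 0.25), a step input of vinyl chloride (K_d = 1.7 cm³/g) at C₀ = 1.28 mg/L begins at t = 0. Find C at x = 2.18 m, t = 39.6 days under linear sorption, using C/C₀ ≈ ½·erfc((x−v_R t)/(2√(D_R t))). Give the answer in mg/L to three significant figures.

1.27 mg/L

Retardation factor R = 1 + ρ_b·K_d/n = 1 + 1.90 × 1.7/0.25 = 13.92.
Sorption retards both mechanisms: v_R = v/R = 0.1573 m/day, D_R = D/R = 0.03211 m²/day.
v_R·t = 0.1573 × 39.6 = 6.22908 m; 2√(D_R t) = 2.255 m; argument = (2.18 − 6.22908)/2.255 = -1.796.
C = C₀ × ½·erfc(-1.796) = 1.28 × 0.9945 = 1.27 mg/L.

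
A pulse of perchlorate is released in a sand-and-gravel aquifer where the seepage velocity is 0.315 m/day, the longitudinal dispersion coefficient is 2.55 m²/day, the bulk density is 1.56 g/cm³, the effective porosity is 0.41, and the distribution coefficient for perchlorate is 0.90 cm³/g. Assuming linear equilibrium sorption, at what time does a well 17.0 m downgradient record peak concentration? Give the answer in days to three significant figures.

151 days

Retardation factor R = 1 + ρ_b·K_d/n = 1 + 1.56 × 0.90/0.41 = 4.424.
Sorption retards both mechanisms: v_R = v/R = 0.07120 m/day, D_R = D/R = 0.5764 m²/day.
Peak time from v_R²t² + 2D_R t − x² = 0: t = (√(D_R² + v_R²x²) − D_R)/v_R².
√(D_R² + v_R²x²) = √(0.5764² + 0.07120² × 17.0²) = 1.341; v_R² = 0.005069.
t = (1.341 − 0.5764)/0.005069 = 151 days.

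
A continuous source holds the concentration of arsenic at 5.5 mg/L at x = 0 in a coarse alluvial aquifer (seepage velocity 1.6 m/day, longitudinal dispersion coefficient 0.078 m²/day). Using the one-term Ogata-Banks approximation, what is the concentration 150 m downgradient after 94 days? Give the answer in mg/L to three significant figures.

For a continuous step input, C/C₀ ≈ ½·erfc((x−vt)/(2√(Dt))).
vt = 1.6 × 94 = 150.4 m and 2√(Dt) = 2√(0.078 × 94) = 5.416 m.
Argument (x−vt)/(2√(Dt)) = (150 − 150.4)/5.416 = -0.07386; ½·erfc(-0.07386) = 0.5416.
C = 5.5 × 0.5416 = 2.98 mg/L.

2.98 mg/L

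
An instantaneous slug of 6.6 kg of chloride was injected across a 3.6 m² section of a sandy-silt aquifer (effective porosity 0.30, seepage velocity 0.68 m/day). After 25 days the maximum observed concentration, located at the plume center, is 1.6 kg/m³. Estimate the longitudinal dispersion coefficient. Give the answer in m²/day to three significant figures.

0.0464 m²/day

At the plume center C_max = M/(n_e·A·√(4πDt)), so D = M²/(4πt·(n_e·A·C_max)²).
n_e·A·C_max = 0.30 × 3.6 × 1.6 = 1.728 kg/m.
D = 6.6²/(4π × 25 × 1.728²) = 0.0464 m²/day.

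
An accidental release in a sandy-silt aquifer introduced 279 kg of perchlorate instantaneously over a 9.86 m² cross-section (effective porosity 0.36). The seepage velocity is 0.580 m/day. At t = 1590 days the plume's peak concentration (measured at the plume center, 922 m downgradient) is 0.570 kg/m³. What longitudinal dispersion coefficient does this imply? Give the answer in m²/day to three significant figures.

At the plume center C_max = M/(n_e·A·√(4πDt)), so D = M²/(4πt·(n_e·A·C_max)²).
n_e·A·C_max = 0.36 × 9.86 × 0.570 = 2.023 kg/m.
D = 279²/(4π × 1590 × 2.023²) = 0.952 m²/day.

0.952 m²/day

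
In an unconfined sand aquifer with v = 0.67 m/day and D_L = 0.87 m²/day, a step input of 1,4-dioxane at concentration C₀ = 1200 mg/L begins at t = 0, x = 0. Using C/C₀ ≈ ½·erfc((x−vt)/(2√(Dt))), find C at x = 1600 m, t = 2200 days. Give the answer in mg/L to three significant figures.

For a continuous step input, C/C₀ ≈ ½·erfc((x−vt)/(2√(Dt))).
vt = 0.67 × 2200 = 1474 m and 2√(Dt) = 2√(0.87 × 2200) = 87.50 m.
Argument (x−vt)/(2√(Dt)) = (1600 − 1474)/87.50 = 1.440; ½·erfc(1.440) = 0.02085.
C = 1200 × 0.02085 = 25.0 mg/L.

25.0 mg/L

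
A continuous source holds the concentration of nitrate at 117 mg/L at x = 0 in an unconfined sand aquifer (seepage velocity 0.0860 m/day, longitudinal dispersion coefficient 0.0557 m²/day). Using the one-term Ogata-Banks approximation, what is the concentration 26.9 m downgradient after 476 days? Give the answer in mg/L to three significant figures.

For a continuous step input, C/C₀ ≈ ½·erfc((x−vt)/(2√(Dt))).
vt = 0.0860 × 476 = 40.936 m and 2√(Dt) = 2√(0.0557 × 476) = 10.30 m.
Argument (x−vt)/(2√(Dt)) = (26.9 − 40.936)/10.30 = -1.363; ½·erfc(-1.363) = 0.9730.
C = 117 × 0.9730 = 114 mg/L.

114 mg/L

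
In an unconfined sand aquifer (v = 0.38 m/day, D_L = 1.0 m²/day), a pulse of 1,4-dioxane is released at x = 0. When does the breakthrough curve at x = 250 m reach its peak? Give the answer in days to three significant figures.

For the 1D instantaneous-source solution, setting ∂C/∂t = 0 at fixed x gives v²t² + 2Dt − x² = 0, so t = (√(D² + v²x²) − D)/v².
√(D² + v²x²) = √(1.0² + 0.38² × 250²) = 95.01; v² = 0.1444.
t = (95.01 − 1.0)/0.1444 = 651 days (vs. the pure-advection estimate x/v = 658 d).

651 days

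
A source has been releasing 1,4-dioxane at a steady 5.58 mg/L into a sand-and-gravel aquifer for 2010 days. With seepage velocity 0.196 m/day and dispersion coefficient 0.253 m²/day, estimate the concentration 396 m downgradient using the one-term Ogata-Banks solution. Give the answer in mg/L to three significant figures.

For a continuous step input, C/C₀ ≈ ½·erfc((x−vt)/(2√(Dt))).
vt = 0.196 × 2010 = 393.96 m and 2√(Dt) = 2√(0.253 × 2010) = 45.10 m.
Argument (x−vt)/(2√(Dt)) = (396 − 393.96)/45.10 = 0.04523; ½·erfc(0.04523) = 0.4745.
C = 5.58 × 0.4745 = 2.65 mg/L.

2.65 mg/L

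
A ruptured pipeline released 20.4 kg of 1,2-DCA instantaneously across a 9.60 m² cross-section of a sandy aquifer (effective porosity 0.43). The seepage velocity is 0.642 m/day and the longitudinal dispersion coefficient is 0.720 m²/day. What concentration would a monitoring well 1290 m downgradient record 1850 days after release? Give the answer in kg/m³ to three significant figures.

For an instantaneous plane source, C(x,t) = M/(n_e·A·√(4πDt)) · exp(−(x−vt)²/(4Dt)), with n_e·A the pore (flow) area.
Plume center vt = 0.642 × 1850 = 1187.7 m, so the well at 1290 m is 102.3 m downgradient of the peak.
√(4πDt) = 129.4 m, giving peak height M/(n_e·A·√(4πDt)) = 20.4/(0.43 × 9.60 × 129.4) = 0.03819 kg/m³.
(x−vt)²/(4Dt) = (102.3)²/(4 × 0.720 × 1850) = 1.964; exp(−1.964) = 0.1403.
C = 0.03819 × 0.1403 = 0.00536 kg/m³.

0.00536 kg/m³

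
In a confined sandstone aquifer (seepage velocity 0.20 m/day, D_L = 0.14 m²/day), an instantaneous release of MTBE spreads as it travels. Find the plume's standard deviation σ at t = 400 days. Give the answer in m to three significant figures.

10.6 m

Dispersive spreading gives a Gaussian with σ² = 2Dt; advection only shifts the center.
σ = √(2 × 0.14 × 400) = 10.6 m.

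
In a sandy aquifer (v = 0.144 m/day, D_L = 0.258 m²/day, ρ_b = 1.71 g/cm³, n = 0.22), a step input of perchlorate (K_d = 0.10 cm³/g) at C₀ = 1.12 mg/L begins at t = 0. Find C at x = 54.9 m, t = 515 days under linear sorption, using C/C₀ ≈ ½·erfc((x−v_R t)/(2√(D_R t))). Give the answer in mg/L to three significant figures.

Retardation factor R = 1 + ρ_b·K_d/n = 1 + 1.71 × 0.10/0.22 = 1.777.
Sorption retards both mechanisms: v_R = v/R = 0.08104 m/day, D_R = D/R = 0.1452 m²/day.
v_R·t = 0.08104 × 515 = 41.7356 m; 2√(D_R t) = 17.29 m; argument = (54.9 − 41.7356)/17.29 = 0.7614.
C = C₀ × ½·erfc(0.7614) = 1.12 × 0.1408 = 0.158 mg/L.

0.158 mg/L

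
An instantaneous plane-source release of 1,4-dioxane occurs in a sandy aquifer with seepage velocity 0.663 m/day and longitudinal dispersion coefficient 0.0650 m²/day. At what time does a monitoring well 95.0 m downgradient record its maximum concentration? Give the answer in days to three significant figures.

143 days

For the 1D instantaneous-source solution, setting ∂C/∂t = 0 at fixed x gives v²t² + 2Dt − x² = 0, so t = (√(D² + v²x²) − D)/v².
√(D² + v²x²) = √(0.0650² + 0.663² × 95.0²) = 62.99; v² = 0.439569.
t = (62.99 − 0.0650)/0.439569 = 143 days (vs. the pure-advection estimate x/v = 143 d).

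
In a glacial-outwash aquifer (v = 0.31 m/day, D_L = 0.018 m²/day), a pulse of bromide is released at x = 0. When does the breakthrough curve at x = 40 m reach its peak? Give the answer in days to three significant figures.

For the 1D instantaneous-source solution, setting ∂C/∂t = 0 at fixed x gives v²t² + 2Dt − x² = 0, so t = (√(D² + v²x²) − D)/v².
√(D² + v²x²) = √(0.018² + 0.31² × 40²) = 12.40; v² = 0.0961.
t = (12.40 − 0.018)/0.0961 = 129 days (vs. the pure-advection estimate x/v = 129 d).

129 days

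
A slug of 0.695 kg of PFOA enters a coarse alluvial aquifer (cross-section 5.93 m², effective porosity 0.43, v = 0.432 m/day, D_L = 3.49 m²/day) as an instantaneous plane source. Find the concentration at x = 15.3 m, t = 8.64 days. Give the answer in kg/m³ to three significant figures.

For an instantaneous plane source, C(x,t) = M/(n_e·A·√(4πDt)) · exp(−(x−vt)²/(4Dt)), with n_e·A the pore (flow) area.
Plume center vt = 0.432 × 8.64 = 3.73248 m, so the well at 15.3 m is 11.56752 m downgradient of the peak.
√(4πDt) = 19.47 m, giving peak height M/(n_e·A·√(4πDt)) = 0.695/(0.43 × 5.93 × 19.47) = 0.01400 kg/m³.
(x−vt)²/(4Dt) = (11.56752)²/(4 × 3.49 × 8.64) = 1.109; exp(−1.109) = 0.3299.
C = 0.01400 × 0.3299 = 0.00462 kg/m³.

0.00462 kg/m³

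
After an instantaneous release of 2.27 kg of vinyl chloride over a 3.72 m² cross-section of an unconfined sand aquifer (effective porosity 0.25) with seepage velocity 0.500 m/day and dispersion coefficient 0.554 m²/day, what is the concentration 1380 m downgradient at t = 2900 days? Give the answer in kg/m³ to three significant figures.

0.00801 kg/m³

For an instantaneous plane source, C(x,t) = M/(n_e·A·√(4πDt)) · exp(−(x−vt)²/(4Dt)), with n_e·A the pore (flow) area.
Plume center vt = 0.500 × 2900 = 1450 m, so the well at 1380 m is 70 m upgradient of the peak.
√(4πDt) = 142.1 m, giving peak height M/(n_e·A·√(4πDt)) = 2.27/(0.25 × 3.72 × 142.1) = 0.01718 kg/m³.
(x−vt)²/(4Dt) = (-70)²/(4 × 0.554 × 2900) = 0.7625; exp(−0.7625) = 0.4665.
C = 0.01718 × 0.4665 = 0.00801 kg/m³.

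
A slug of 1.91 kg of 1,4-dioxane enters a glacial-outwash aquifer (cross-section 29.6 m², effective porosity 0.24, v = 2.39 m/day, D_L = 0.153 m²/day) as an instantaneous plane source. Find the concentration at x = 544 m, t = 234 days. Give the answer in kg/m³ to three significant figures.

0.00249 kg/m³

For an instantaneous plane source, C(x,t) = M/(n_e·A·√(4πDt)) · exp(−(x−vt)²/(4Dt)), with n_e·A the pore (flow) area.
Plume center vt = 2.39 × 234 = 559.26 m, so the well at 544 m is 15.26 m upgradient of the peak.
√(4πDt) = 21.21 m, giving peak height M/(n_e·A·√(4πDt)) = 1.91/(0.24 × 29.6 × 21.21) = 0.01268 kg/m³.
(x−vt)²/(4Dt) = (-15.26)²/(4 × 0.153 × 234) = 1.626; exp(−1.626) = 0.1967.
C = 0.01268 × 0.1967 = 0.00249 kg/m³.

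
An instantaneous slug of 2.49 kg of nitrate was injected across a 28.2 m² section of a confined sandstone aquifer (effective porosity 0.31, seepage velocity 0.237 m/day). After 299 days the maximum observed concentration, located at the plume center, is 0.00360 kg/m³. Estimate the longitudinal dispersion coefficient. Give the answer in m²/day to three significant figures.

1.67 m²/day

At the plume center C_max = M/(n_e·A·√(4πDt)), so D = M²/(4πt·(n_e·A·C_max)²).
n_e·A·C_max = 0.31 × 28.2 × 0.00360 = 0.03147 kg/m.
D = 2.49²/(4π × 299 × 0.03147²) = 1.67 m²/day.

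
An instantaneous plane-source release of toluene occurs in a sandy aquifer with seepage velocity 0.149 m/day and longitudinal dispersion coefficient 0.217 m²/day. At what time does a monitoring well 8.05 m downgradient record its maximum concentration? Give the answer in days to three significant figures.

For the 1D instantaneous-source solution, setting ∂C/∂t = 0 at fixed x gives v²t² + 2Dt − x² = 0, so t = (√(D² + v²x²) − D)/v².
√(D² + v²x²) = √(0.217² + 0.149² × 8.05²) = 1.219; v² = 0.022201.
t = (1.219 − 0.217)/0.022201 = 45.1 days (vs. the pure-advection estimate x/v = 54.0 d).

45.1 days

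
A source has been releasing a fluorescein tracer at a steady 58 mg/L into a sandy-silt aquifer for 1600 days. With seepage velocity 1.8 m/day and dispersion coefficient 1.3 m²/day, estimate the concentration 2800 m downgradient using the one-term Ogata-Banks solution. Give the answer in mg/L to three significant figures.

51.8 mg/L

For a continuous step input, C/C₀ ≈ ½·erfc((x−vt)/(2√(Dt))).
vt = 1.8 × 1600 = 2880 m and 2√(Dt) = 2√(1.3 × 1600) = 91.21 m.
Argument (x−vt)/(2√(Dt)) = (2800 − 2880)/91.21 = -0.8771; ½·erfc(-0.8771) = 0.8926.
C = 58 × 0.8926 = 51.8 mg/L.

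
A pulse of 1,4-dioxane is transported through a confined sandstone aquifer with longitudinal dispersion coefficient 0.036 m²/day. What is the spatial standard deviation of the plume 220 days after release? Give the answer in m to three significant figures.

3.98 m

Dispersive spreading gives a Gaussian with σ² = 2Dt; advection only shifts the center.
σ = √(2 × 0.036 × 220) = 3.98 m.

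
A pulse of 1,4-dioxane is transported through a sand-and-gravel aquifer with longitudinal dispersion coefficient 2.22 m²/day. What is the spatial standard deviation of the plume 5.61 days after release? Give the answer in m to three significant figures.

Dispersive spreading gives a Gaussian with σ² = 2Dt; advection only shifts the center.
σ = √(2 × 2.22 × 5.61) = 4.99 m.

4.99 m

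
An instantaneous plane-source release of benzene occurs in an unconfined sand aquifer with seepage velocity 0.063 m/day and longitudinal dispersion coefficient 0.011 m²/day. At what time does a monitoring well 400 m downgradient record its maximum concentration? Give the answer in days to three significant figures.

6350 days

For the 1D instantaneous-source solution, setting ∂C/∂t = 0 at fixed x gives v²t² + 2Dt − x² = 0, so t = (√(D² + v²x²) − D)/v².
√(D² + v²x²) = √(0.011² + 0.063² × 400²) = 25.20; v² = 0.003969.
t = (25.20 − 0.011)/0.003969 = 6350 days (vs. the pure-advection estimate x/v = 6350 d).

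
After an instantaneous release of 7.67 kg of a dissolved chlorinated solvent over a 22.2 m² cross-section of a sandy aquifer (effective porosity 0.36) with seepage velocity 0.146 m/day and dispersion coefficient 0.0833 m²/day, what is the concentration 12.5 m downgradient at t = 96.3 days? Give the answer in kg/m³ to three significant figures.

0.0886 kg/m³

For an instantaneous plane source, C(x,t) = M/(n_e·A·√(4πDt)) · exp(−(x−vt)²/(4Dt)), with n_e·A the pore (flow) area.
Plume center vt = 0.146 × 96.3 = 14.0598 m, so the well at 12.5 m is 1.5598 m upgradient of the peak.
√(4πDt) = 10.04 m, giving peak height M/(n_e·A·√(4πDt)) = 7.67/(0.36 × 22.2 × 10.04) = 0.09559 kg/m³.
(x−vt)²/(4Dt) = (-1.5598)²/(4 × 0.0833 × 96.3) = 0.07582; exp(−0.07582) = 0.9270.
C = 0.09559 × 0.9270 = 0.0886 kg/m³.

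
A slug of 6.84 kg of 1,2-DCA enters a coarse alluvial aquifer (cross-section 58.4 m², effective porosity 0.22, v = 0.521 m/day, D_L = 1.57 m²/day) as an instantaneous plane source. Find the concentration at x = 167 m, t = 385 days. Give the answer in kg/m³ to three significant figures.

0.00383 kg/m³

For an instantaneous plane source, C(x,t) = M/(n_e·A·√(4πDt)) · exp(−(x−vt)²/(4Dt)), with n_e·A the pore (flow) area.
Plume center vt = 0.521 × 385 = 200.585 m, so the well at 167 m is 33.585 m upgradient of the peak.
√(4πDt) = 87.15 m, giving peak height M/(n_e·A·√(4πDt)) = 6.84/(0.22 × 58.4 × 87.15) = 0.006109 kg/m³.
(x−vt)²/(4Dt) = (-33.585)²/(4 × 1.57 × 385) = 0.4665; exp(−0.4665) = 0.6272.
C = 0.006109 × 0.6272 = 0.00383 kg/m³.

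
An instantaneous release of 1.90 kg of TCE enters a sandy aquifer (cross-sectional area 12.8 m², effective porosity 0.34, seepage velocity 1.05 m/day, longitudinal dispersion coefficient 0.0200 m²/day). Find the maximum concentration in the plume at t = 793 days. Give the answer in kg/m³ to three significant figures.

0.0309 kg/m³

The peak of an instantaneous 1D plume sits at x = vt; there the Gaussian factor is 1 and C_max = M/(n_e·A·√(4πDt)), where n_e·A is the pore area the mass is dissolved in.
√(4πDt) = √(4π × 0.0200 × 793) = 14.12 m, so C_max = 1.90/(0.34 × 12.8 × 14.12) = 0.0309 kg/m³.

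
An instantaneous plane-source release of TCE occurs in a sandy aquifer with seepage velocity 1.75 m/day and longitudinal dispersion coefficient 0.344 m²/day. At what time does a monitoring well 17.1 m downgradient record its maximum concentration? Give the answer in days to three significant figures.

9.66 days

For the 1D instantaneous-source solution, setting ∂C/∂t = 0 at fixed x gives v²t² + 2Dt − x² = 0, so t = (√(D² + v²x²) − D)/v².
√(D² + v²x²) = √(0.344² + 1.75² × 17.1²) = 29.93; v² = 3.0625.
t = (29.93 − 0.344)/3.0625 = 9.66 days (vs. the pure-advection estimate x/v = 9.77 d).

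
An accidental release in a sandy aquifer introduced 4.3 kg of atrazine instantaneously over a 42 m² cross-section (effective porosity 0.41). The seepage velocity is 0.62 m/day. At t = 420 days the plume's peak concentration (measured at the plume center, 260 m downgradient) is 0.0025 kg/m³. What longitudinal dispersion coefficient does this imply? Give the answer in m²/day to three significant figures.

At the plume center C_max = M/(n_e·A·√(4πDt)), so D = M²/(4πt·(n_e·A·C_max)²).
n_e·A·C_max = 0.41 × 42 × 0.0025 = 0.04305 kg/m.
D = 4.3²/(4π × 420 × 0.04305²) = 1.89 m²/day.

1.89 m²/day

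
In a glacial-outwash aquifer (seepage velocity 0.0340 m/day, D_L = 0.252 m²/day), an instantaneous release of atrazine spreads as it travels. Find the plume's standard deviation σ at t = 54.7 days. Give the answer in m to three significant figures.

5.25 m

Dispersive spreading gives a Gaussian with σ² = 2Dt; advection only shifts the center.
σ = √(2 × 0.252 × 54.7) = 5.25 m.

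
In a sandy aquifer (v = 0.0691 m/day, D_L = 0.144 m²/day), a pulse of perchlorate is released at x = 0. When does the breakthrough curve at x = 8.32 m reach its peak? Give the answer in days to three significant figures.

For the 1D instantaneous-source solution, setting ∂C/∂t = 0 at fixed x gives v²t² + 2Dt − x² = 0, so t = (√(D² + v²x²) − D)/v².
√(D² + v²x²) = √(0.144² + 0.0691² × 8.32²) = 0.5927; v² = 0.00477481.
t = (0.5927 − 0.144)/0.00477481 = 94.0 days (vs. the pure-advection estimate x/v = 120 d).

94.0 days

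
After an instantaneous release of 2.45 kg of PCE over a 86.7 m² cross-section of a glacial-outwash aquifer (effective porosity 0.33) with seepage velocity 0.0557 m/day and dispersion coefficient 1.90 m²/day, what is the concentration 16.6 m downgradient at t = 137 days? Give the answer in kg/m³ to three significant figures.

For an instantaneous plane source, C(x,t) = M/(n_e·A·√(4πDt)) · exp(−(x−vt)²/(4Dt)), with n_e·A the pore (flow) area.
Plume center vt = 0.0557 × 137 = 7.6309 m, so the well at 16.6 m is 8.9691 m downgradient of the peak.
√(4πDt) = 57.19 m, giving peak height M/(n_e·A·√(4πDt)) = 2.45/(0.33 × 86.7 × 57.19) = 0.001497 kg/m³.
(x−vt)²/(4Dt) = (8.9691)²/(4 × 1.90 × 137) = 0.07726; exp(−0.07726) = 0.9256.
C = 0.001497 × 0.9256 = 0.00139 kg/m³.

0.00139 kg/m³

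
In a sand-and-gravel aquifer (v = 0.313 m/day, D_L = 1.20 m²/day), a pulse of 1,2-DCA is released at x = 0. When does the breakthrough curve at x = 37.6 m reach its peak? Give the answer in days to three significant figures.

For the 1D instantaneous-source solution, setting ∂C/∂t = 0 at fixed x gives v²t² + 2Dt − x² = 0, so t = (√(D² + v²x²) − D)/v².
√(D² + v²x²) = √(1.20² + 0.313² × 37.6²) = 11.83; v² = 0.097969.
t = (11.83 − 1.20)/0.097969 = 109 days (vs. the pure-advection estimate x/v = 120 d).

109 days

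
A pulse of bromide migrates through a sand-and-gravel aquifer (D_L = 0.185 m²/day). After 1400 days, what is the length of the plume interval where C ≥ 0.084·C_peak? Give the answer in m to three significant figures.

The plume is Gaussian with σ = √(2Dt) = √(2 × 0.185 × 1400) = 22.76 m.
C/C_peak = exp(−Δx²/(2σ²)) = 0.084 ⇒ Δx = σ·√(−2 ln 0.084) = 22.76 × 2.226 = 50.66 m.
Width = 2Δx = 101 m.

101 m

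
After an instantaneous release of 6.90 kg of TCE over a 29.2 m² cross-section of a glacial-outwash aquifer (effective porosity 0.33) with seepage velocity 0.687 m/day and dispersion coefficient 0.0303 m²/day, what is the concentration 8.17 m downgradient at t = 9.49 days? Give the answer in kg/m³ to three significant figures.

0.0353 kg/m³

For an instantaneous plane source, C(x,t) = M/(n_e·A·√(4πDt)) · exp(−(x−vt)²/(4Dt)), with n_e·A the pore (flow) area.
Plume center vt = 0.687 × 9.49 = 6.51963 m, so the well at 8.17 m is 1.65037 m downgradient of the peak.
√(4πDt) = 1.901 m, giving peak height M/(n_e·A·√(4πDt)) = 6.90/(0.33 × 29.2 × 1.901) = 0.3767 kg/m³.
(x−vt)²/(4Dt) = (1.65037)²/(4 × 0.0303 × 9.49) = 2.368; exp(−2.368) = 0.09367.
C = 0.3767 × 0.09367 = 0.0353 kg/m³.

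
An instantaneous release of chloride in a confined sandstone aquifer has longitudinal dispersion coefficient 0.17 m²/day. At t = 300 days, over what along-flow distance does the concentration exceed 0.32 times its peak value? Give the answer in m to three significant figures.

The plume is Gaussian with σ = √(2Dt) = √(2 × 0.17 × 300) = 10.10 m.
C/C_peak = exp(−Δx²/(2σ²)) = 0.32 ⇒ Δx = σ·√(−2 ln 0.32) = 10.10 × 1.510 = 15.25 m.
Width = 2Δx = 30.5 m.

30.5 m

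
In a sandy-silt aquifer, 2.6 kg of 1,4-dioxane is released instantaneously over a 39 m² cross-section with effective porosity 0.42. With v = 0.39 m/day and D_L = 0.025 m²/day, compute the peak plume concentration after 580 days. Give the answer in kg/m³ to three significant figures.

0.0118 kg/m³

The peak of an instantaneous 1D plume sits at x = vt; there the Gaussian factor is 1 and C_max = M/(n_e·A·√(4πDt)), where n_e·A is the pore area the mass is dissolved in.
√(4πDt) = √(4π × 0.025 × 580) = 13.50 m, so C_max = 2.6/(0.42 × 39 × 13.50) = 0.0118 kg/m³.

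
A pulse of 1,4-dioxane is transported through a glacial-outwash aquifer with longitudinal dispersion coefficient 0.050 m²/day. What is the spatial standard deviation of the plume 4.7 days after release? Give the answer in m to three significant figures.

0.686 m

Dispersive spreading gives a Gaussian with σ² = 2Dt; advection only shifts the center.
σ = √(2 × 0.050 × 4.7) = 0.686 m.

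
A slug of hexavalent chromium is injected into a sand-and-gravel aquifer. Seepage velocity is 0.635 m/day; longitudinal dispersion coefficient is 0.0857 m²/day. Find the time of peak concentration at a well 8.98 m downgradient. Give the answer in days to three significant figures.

13.9 days

For the 1D instantaneous-source solution, setting ∂C/∂t = 0 at fixed x gives v²t² + 2Dt − x² = 0, so t = (√(D² + v²x²) − D)/v².
√(D² + v²x²) = √(0.0857² + 0.635² × 8.98²) = 5.703; v² = 0.403225.
t = (5.703 − 0.0857)/0.403225 = 13.9 days (vs. the pure-advection estimate x/v = 14.1 d).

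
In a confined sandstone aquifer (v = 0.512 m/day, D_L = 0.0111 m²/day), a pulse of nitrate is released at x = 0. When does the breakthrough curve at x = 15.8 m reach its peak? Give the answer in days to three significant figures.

For the 1D instantaneous-source solution, setting ∂C/∂t = 0 at fixed x gives v²t² + 2Dt − x² = 0, so t = (√(D² + v²x²) − D)/v².
√(D² + v²x²) = √(0.0111² + 0.512² × 15.8²) = 8.090; v² = 0.262144.
t = (8.090 − 0.0111)/0.262144 = 30.8 days (vs. the pure-advection estimate x/v = 30.9 d).

30.8 days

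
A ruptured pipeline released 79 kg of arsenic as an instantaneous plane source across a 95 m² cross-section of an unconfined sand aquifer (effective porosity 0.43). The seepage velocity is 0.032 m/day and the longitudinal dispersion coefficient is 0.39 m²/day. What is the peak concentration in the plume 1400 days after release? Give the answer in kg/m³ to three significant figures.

The peak of an instantaneous 1D plume sits at x = vt; there the Gaussian factor is 1 and C_max = M/(n_e·A·√(4πDt)), where n_e·A is the pore area the mass is dissolved in.
√(4πDt) = √(4π × 0.39 × 1400) = 82.83 m, so C_max = 79/(0.43 × 95 × 82.83) = 0.0233 kg/m³.

0.0233 kg/m³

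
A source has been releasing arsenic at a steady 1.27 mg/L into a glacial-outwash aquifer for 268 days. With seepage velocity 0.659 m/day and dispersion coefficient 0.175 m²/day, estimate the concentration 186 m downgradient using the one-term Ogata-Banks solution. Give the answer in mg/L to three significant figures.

0.211 mg/L

For a continuous step input, C/C₀ ≈ ½·erfc((x−vt)/(2√(Dt))).
vt = 0.659 × 268 = 176.612 m and 2√(Dt) = 2√(0.175 × 268) = 13.70 m.
Argument (x−vt)/(2√(Dt)) = (186 − 176.612)/13.70 = 0.6853; ½·erfc(0.6853) = 0.1662.
C = 1.27 × 0.1662 = 0.211 mg/L.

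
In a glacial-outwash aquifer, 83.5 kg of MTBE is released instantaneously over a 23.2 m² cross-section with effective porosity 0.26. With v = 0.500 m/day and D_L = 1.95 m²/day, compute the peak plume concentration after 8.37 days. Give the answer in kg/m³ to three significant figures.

The peak of an instantaneous 1D plume sits at x = vt; there the Gaussian factor is 1 and C_max = M/(n_e·A·√(4πDt)), where n_e·A is the pore area the mass is dissolved in.
√(4πDt) = √(4π × 1.95 × 8.37) = 14.32 m, so C_max = 83.5/(0.26 × 23.2 × 14.32) = 0.967 kg/m³.

0.967 kg/m³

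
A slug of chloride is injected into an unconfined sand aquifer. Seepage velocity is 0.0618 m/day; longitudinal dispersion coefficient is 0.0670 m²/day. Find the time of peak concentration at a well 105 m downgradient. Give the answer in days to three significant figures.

1680 days

For the 1D instantaneous-source solution, setting ∂C/∂t = 0 at fixed x gives v²t² + 2Dt − x² = 0, so t = (√(D² + v²x²) − D)/v².
√(D² + v²x²) = √(0.0670² + 0.0618² × 105²) = 6.489; v² = 0.00381924.
t = (6.489 − 0.0670)/0.00381924 = 1680 days (vs. the pure-advection estimate x/v = 1700 d).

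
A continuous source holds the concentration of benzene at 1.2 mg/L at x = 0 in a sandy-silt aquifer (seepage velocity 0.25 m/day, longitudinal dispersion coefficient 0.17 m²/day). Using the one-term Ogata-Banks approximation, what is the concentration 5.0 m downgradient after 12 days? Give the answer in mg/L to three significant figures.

0.193 mg/L

For a continuous step input, C/C₀ ≈ ½·erfc((x−vt)/(2√(Dt))).
vt = 0.25 × 12 = 3 m and 2√(Dt) = 2√(0.17 × 12) = 2.857 m.
Argument (x−vt)/(2√(Dt)) = (5.0 − 3)/2.857 = 0.7000; ½·erfc(0.7000) = 0.1611.
C = 1.2 × 0.1611 = 0.193 mg/L.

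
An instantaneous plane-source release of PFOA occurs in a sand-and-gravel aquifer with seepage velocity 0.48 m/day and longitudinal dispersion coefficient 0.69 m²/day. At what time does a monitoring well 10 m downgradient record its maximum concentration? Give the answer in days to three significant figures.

18.1 days

For the 1D instantaneous-source solution, setting ∂C/∂t = 0 at fixed x gives v²t² + 2Dt − x² = 0, so t = (√(D² + v²x²) − D)/v².
√(D² + v²x²) = √(0.69² + 0.48² × 10²) = 4.849; v² = 0.2304.
t = (4.849 − 0.69)/0.2304 = 18.1 days (vs. the pure-advection estimate x/v = 20.8 d).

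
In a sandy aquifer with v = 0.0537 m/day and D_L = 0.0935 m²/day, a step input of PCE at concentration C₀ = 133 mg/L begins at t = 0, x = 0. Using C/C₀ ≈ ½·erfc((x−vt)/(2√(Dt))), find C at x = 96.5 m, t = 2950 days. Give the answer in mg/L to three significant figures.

132 mg/L

For a continuous step input, C/C₀ ≈ ½·erfc((x−vt)/(2√(Dt))).
vt = 0.0537 × 2950 = 158.415 m and 2√(Dt) = 2√(0.0935 × 2950) = 33.22 m.
Argument (x−vt)/(2√(Dt)) = (96.5 − 158.415)/33.22 = -1.864; ½·erfc(-1.864) = 0.9958.
C = 133 × 0.9958 = 132 mg/L.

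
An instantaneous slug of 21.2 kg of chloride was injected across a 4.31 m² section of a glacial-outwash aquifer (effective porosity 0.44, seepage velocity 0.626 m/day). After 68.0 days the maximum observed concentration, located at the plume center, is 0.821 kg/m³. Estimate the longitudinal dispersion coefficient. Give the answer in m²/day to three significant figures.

0.217 m²/day

At the plume center C_max = M/(n_e·A·√(4πDt)), so D = M²/(4πt·(n_e·A·C_max)²).
n_e·A·C_max = 0.44 × 4.31 × 0.821 = 1.557 kg/m.
D = 21.2²/(4π × 68.0 × 1.557²) = 0.217 m²/day.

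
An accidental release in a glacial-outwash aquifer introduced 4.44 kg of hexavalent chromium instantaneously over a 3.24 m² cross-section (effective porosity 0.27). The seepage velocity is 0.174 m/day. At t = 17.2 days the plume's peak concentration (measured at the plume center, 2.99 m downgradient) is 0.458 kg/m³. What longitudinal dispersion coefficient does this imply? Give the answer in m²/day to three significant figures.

At the plume center C_max = M/(n_e·A·√(4πDt)), so D = M²/(4πt·(n_e·A·C_max)²).
n_e·A·C_max = 0.27 × 3.24 × 0.458 = 0.4007 kg/m.
D = 4.44²/(4π × 17.2 × 0.4007²) = 0.568 m²/day.

0.568 m²/day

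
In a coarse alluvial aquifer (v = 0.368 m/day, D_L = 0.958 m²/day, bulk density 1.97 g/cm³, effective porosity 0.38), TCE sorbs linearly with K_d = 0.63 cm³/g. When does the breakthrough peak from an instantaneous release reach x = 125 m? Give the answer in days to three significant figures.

Retardation factor R = 1 + ρ_b·K_d/n = 1 + 1.97 × 0.63/0.38 = 4.266.
Sorption retards both mechanisms: v_R = v/R = 0.08626 m/day, D_R = D/R = 0.2246 m²/day.
Peak time from v_R²t² + 2D_R t − x² = 0: t = (√(D_R² + v_R²x²) − D_R)/v_R².
√(D_R² + v_R²x²) = √(0.2246² + 0.08626² × 125²) = 10.78; v_R² = 0.007441.
t = (10.78 − 0.2246)/0.007441 = 1420 days.

1420 days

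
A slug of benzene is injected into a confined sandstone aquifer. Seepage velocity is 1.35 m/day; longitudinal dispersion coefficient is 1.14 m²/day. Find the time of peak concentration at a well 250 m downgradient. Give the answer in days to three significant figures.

185 days

For the 1D instantaneous-source solution, setting ∂C/∂t = 0 at fixed x gives v²t² + 2Dt − x² = 0, so t = (√(D² + v²x²) − D)/v².
√(D² + v²x²) = √(1.14² + 1.35² × 250²) = 337.5; v² = 1.8225.
t = (337.5 − 1.14)/1.8225 = 185 days (vs. the pure-advection estimate x/v = 185 d).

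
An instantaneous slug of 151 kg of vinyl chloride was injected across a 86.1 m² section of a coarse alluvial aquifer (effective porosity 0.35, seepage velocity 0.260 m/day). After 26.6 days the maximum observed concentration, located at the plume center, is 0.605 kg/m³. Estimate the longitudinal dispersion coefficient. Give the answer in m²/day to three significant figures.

0.205 m²/day

At the plume center C_max = M/(n_e·A·√(4πDt)), so D = M²/(4πt·(n_e·A·C_max)²).
n_e·A·C_max = 0.35 × 86.1 × 0.605 = 18.23 kg/m.
D = 151²/(4π × 26.6 × 18.23²) = 0.205 m²/day.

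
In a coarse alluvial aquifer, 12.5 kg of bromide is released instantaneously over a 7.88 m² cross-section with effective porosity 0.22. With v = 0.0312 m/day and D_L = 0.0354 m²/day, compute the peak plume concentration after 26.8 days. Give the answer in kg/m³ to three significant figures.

2.09 kg/m³

The peak of an instantaneous 1D plume sits at x = vt; there the Gaussian factor is 1 and C_max = M/(n_e·A·√(4πDt)), where n_e·A is the pore area the mass is dissolved in.
√(4πDt) = √(4π × 0.0354 × 26.8) = 3.453 m, so C_max = 12.5/(0.22 × 7.88 × 3.453) = 2.09 kg/m³.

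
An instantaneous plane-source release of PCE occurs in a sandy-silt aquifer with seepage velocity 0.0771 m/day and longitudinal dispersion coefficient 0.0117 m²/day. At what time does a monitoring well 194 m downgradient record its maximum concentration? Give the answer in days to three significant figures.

For the 1D instantaneous-source solution, setting ∂C/∂t = 0 at fixed x gives v²t² + 2Dt − x² = 0, so t = (√(D² + v²x²) − D)/v².
√(D² + v²x²) = √(0.0117² + 0.0771² × 194²) = 14.96; v² = 0.00594441.
t = (14.96 − 0.0117)/0.00594441 = 2510 days (vs. the pure-advection estimate x/v = 2520 d).

2510 days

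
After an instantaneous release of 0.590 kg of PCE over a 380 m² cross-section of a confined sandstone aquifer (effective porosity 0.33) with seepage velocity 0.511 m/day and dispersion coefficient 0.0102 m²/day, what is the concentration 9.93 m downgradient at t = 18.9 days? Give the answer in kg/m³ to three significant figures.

For an instantaneous plane source, C(x,t) = M/(n_e·A·√(4πDt)) · exp(−(x−vt)²/(4Dt)), with n_e·A the pore (flow) area.
Plume center vt = 0.511 × 18.9 = 9.6579 m, so the well at 9.93 m is 0.2721 m downgradient of the peak.
√(4πDt) = 1.556 m, giving peak height M/(n_e·A·√(4πDt)) = 0.590/(0.33 × 380 × 1.556) = 0.003024 kg/m³.
(x−vt)²/(4Dt) = (0.2721)²/(4 × 0.0102 × 18.9) = 0.09601; exp(−0.09601) = 0.9085.
C = 0.003024 × 0.9085 = 0.00275 kg/m³.

0.00275 kg/m³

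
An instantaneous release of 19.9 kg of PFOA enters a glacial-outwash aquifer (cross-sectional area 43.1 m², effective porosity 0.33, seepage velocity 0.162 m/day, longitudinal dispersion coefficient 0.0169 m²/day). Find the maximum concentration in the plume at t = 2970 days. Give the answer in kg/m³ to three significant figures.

0.0557 kg/m³

The peak of an instantaneous 1D plume sits at x = vt; there the Gaussian factor is 1 and C_max = M/(n_e·A·√(4πDt)), where n_e·A is the pore area the mass is dissolved in.
√(4πDt) = √(4π × 0.0169 × 2970) = 25.11 m, so C_max = 19.9/(0.33 × 43.1 × 25.11) = 0.0557 kg/m³.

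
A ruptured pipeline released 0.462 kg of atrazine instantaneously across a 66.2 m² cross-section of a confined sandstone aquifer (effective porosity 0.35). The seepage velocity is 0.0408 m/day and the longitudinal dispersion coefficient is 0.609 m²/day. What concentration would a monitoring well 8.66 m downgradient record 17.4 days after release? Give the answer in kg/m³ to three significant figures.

0.000389 kg/m³

For an instantaneous plane source, C(x,t) = M/(n_e·A·√(4πDt)) · exp(−(x−vt)²/(4Dt)), with n_e·A the pore (flow) area.
Plume center vt = 0.0408 × 17.4 = 0.70992 m, so the well at 8.66 m is 7.95008 m downgradient of the peak.
√(4πDt) = 11.54 m, giving peak height M/(n_e·A·√(4πDt)) = 0.462/(0.35 × 66.2 × 11.54) = 0.001728 kg/m³.
(x−vt)²/(4Dt) = (7.95008)²/(4 × 0.609 × 17.4) = 1.491; exp(−1.491) = 0.2251.
C = 0.001728 × 0.2251 = 0.000389 kg/m³.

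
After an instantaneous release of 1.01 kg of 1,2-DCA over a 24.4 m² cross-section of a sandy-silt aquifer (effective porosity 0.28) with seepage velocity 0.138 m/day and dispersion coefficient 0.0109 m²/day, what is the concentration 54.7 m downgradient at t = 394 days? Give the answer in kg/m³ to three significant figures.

0.0200 kg/m³

For an instantaneous plane source, C(x,t) = M/(n_e·A·√(4πDt)) · exp(−(x−vt)²/(4Dt)), with n_e·A the pore (flow) area.
Plume center vt = 0.138 × 394 = 54.372 m, so the well at 54.7 m is 0.328 m downgradient of the peak.
√(4πDt) = 7.346 m, giving peak height M/(n_e·A·√(4πDt)) = 1.01/(0.28 × 24.4 × 7.346) = 0.02012 kg/m³.
(x−vt)²/(4Dt) = (0.328)²/(4 × 0.0109 × 394) = 0.006263; exp(−0.006263) = 0.9938.
C = 0.02012 × 0.9938 = 0.0200 kg/m³.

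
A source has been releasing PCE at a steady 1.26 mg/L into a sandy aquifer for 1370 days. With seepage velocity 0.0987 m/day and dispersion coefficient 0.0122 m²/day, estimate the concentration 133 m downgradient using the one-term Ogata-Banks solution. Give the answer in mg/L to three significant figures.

0.818 mg/L

For a continuous step input, C/C₀ ≈ ½·erfc((x−vt)/(2√(Dt))).
vt = 0.0987 × 1370 = 135.219 m and 2√(Dt) = 2√(0.0122 × 1370) = 8.177 m.
Argument (x−vt)/(2√(Dt)) = (133 − 135.219)/8.177 = -0.2714; ½·erfc(-0.2714) = 0.6494.
C = 1.26 × 0.6494 = 0.818 mg/L.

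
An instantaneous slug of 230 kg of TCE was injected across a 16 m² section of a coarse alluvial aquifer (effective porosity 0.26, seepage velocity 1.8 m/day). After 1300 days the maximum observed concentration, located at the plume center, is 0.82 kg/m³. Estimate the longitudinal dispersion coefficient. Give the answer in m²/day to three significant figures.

0.278 m²/day

At the plume center C_max = M/(n_e·A·√(4πDt)), so D = M²/(4πt·(n_e·A·C_max)²).
n_e·A·C_max = 0.26 × 16 × 0.82 = 3.411 kg/m.
D = 230²/(4π × 1300 × 3.411²) = 0.278 m²/day.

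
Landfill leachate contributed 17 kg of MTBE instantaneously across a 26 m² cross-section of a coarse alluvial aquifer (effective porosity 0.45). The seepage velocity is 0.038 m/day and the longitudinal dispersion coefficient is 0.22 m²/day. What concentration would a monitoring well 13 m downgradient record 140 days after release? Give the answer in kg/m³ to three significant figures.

For an instantaneous plane source, C(x,t) = M/(n_e·A·√(4πDt)) · exp(−(x−vt)²/(4Dt)), with n_e·A the pore (flow) area.
Plume center vt = 0.038 × 140 = 5.32 m, so the well at 13 m is 7.68 m downgradient of the peak.
√(4πDt) = 19.67 m, giving peak height M/(n_e·A·√(4πDt)) = 17/(0.45 × 26 × 19.67) = 0.07387 kg/m³.
(x−vt)²/(4Dt) = (7.68)²/(4 × 0.22 × 140) = 0.4788; exp(−0.4788) = 0.6195.
C = 0.07387 × 0.6195 = 0.0458 kg/m³.

0.0458 kg/m³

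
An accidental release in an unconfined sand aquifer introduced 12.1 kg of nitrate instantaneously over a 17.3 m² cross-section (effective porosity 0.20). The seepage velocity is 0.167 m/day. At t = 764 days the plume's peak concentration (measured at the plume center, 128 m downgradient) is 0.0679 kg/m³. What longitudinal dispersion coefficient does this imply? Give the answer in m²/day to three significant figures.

0.276 m²/day

At the plume center C_max = M/(n_e·A·√(4πDt)), so D = M²/(4πt·(n_e·A·C_max)²).
n_e·A·C_max = 0.20 × 17.3 × 0.0679 = 0.2349 kg/m.
D = 12.1²/(4π × 764 × 0.2349²) = 0.276 m²/day.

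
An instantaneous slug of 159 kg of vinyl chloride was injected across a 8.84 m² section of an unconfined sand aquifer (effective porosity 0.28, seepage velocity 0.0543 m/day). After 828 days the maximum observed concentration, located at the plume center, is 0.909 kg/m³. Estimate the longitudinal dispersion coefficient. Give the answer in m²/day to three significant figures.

At the plume center C_max = M/(n_e·A·√(4πDt)), so D = M²/(4πt·(n_e·A·C_max)²).
n_e·A·C_max = 0.28 × 8.84 × 0.909 = 2.250 kg/m.
D = 159²/(4π × 828 × 2.250²) = 0.480 m²/day.

0.480 m²/day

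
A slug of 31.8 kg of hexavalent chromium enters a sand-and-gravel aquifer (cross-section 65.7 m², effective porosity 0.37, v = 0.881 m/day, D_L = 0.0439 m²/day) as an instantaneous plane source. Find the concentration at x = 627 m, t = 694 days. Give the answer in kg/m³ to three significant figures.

0.00911 kg/m³

For an instantaneous plane source, C(x,t) = M/(n_e·A·√(4πDt)) · exp(−(x−vt)²/(4Dt)), with n_e·A the pore (flow) area.
Plume center vt = 0.881 × 694 = 611.414 m, so the well at 627 m is 15.586 m downgradient of the peak.
√(4πDt) = 19.57 m, giving peak height M/(n_e·A·√(4πDt)) = 31.8/(0.37 × 65.7 × 19.57) = 0.06685 kg/m³.
(x−vt)²/(4Dt) = (15.586)²/(4 × 0.0439 × 694) = 1.993; exp(−1.993) = 0.1363.
C = 0.06685 × 0.1363 = 0.00911 kg/m³.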